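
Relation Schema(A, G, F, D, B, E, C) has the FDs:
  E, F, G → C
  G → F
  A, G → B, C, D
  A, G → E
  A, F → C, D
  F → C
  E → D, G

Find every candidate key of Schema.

No FD produces {A}, so it must be in every candidate key.
{A, E}⁺ = {A, B, C, D, E, F, G} — all of the relation — so {A, E} is a candidate key.
{A, G}⁺ = {A, B, C, D, E, F, G} — all of the relation — so {A, G} is a candidate key.
These are minimal and exhaustive — every other superkey contains one of them.

{A, E}, {A, G}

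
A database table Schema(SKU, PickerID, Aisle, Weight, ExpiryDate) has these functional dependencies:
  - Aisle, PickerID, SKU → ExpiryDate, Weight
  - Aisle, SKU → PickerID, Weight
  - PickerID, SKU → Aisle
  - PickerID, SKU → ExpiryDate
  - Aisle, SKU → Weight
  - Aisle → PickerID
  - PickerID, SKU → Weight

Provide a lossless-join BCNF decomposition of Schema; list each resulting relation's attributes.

Candidate keys of the original relation: {Aisle, SKU}, {PickerID, SKU}.
{Aisle, ExpiryDate, PickerID, SKU, Weight}: {Aisle} determines {Aisle, PickerID} here but is not a superkey — split on Aisle → PickerID, giving {Aisle, PickerID} and {Aisle, ExpiryDate, SKU, Weight}.
{Aisle, PickerID} is in BCNF.
{Aisle, ExpiryDate, SKU, Weight} is in BCNF.

{Aisle, ExpiryDate, SKU, Weight}; {Aisle, PickerID}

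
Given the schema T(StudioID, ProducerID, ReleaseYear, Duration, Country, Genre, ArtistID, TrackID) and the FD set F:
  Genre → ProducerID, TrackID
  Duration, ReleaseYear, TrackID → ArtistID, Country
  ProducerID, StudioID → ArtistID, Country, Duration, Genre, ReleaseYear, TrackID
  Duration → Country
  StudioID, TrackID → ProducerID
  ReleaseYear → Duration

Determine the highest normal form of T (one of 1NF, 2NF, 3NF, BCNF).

2NF

Candidate keys: {Genre, StudioID}, {ProducerID, StudioID}, {StudioID, TrackID}. Prime attributes: {Genre, ProducerID, StudioID, TrackID}.
For Genre → ProducerID, TrackID we have {Genre}⁺ = {Genre, ProducerID, TrackID}; {Genre} is not a superkey, so BCNF fails.
Because {ArtistID, Country} are non-prime and the left side of Duration, ReleaseYear, TrackID → ArtistID, Country is not a superkey, the relation is not in 3NF.
Checking every proper subset of each key, none determines a non-prime attribute — 2NF is satisfied.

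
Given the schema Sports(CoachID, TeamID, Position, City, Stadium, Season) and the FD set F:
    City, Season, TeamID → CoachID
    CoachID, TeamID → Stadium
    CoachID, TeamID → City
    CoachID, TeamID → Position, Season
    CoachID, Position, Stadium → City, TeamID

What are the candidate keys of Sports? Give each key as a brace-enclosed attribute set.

Closure of {CoachID, TeamID} is {City, CoachID, Position, Season, Stadium, TeamID}, the whole schema; {CoachID, TeamID} is a candidate key.
Closure of {City, Season, TeamID} is {City, CoachID, Position, Season, Stadium, TeamID}, the whole schema; {City, Season, TeamID} is a candidate key.
Closure of {CoachID, Position, Stadium} is {City, CoachID, Position, Season, Stadium, TeamID}, the whole schema; {CoachID, Position, Stadium} is a candidate key.
These are minimal and exhaustive — every other superkey contains one of them.

{City, Season, TeamID}, {CoachID, Position, Stadium}, {CoachID, TeamID}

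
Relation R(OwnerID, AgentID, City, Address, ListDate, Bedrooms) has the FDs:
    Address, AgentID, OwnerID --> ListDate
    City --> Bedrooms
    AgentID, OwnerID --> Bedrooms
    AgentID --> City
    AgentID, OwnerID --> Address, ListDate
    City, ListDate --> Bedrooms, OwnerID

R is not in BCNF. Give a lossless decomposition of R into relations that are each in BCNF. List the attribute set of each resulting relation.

Candidate keys of the original relation: {AgentID, ListDate}, {AgentID, OwnerID}.
{Address, AgentID, Bedrooms, City, ListDate, OwnerID}: {City} determines {Bedrooms, City} here but is not a superkey — split on City --> Bedrooms, giving {Bedrooms, City} and {Address, AgentID, City, ListDate, OwnerID}.
{Bedrooms, City} has no BCNF violation.
{Address, AgentID, City, ListDate, OwnerID}: {AgentID} determines {AgentID, City} here but is not a superkey — split on AgentID --> City, giving {AgentID, City} and {Address, AgentID, ListDate, OwnerID}.
{AgentID, City} has no BCNF violation.
{Address, AgentID, ListDate, OwnerID} has no BCNF violation.

{Address, AgentID, ListDate, OwnerID}; {AgentID, City}; {Bedrooms, City}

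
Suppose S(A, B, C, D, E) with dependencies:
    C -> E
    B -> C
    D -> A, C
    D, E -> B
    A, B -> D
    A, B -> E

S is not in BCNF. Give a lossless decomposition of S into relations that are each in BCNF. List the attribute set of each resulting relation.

{A, B, D}; {B, C}; {C, E}

Candidate keys of the original relation: {A, B}, {D}.
In {A, B, C, D, E}, {C} is not a superkey ({C}⁺ restricted to this set is {C, E}), so split on C -> E into {C, E} and {A, B, C, D}.
{C, E}: every determinant is a superkey — BCNF.
In {A, B, C, D}, {B} is not a superkey ({B}⁺ restricted to this set is {B, C}), so split on B -> C into {B, C} and {A, B, D}.
{B, C}: every determinant is a superkey — BCNF.
{A, B, D}: every determinant is a superkey — BCNF.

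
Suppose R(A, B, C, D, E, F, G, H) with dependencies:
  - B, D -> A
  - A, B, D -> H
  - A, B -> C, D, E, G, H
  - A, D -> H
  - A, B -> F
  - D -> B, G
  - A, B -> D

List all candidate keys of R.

{A, B}, {D}

{D} is a candidate key since {D}⁺ = {A, B, C, D, E, F, G, H} covers every attribute.
{A, B} is a candidate key since {A, B}⁺ = {A, B, C, D, E, F, G, H} covers every attribute.
Any other superkey properly contains one of these, so there are no further candidate keys.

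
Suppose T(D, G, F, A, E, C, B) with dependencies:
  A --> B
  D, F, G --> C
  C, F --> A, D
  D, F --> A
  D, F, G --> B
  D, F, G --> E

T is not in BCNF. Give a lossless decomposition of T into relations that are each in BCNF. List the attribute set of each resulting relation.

Candidate keys of the original relation: {C, F, G}, {D, F, G}.
Within {A, B, C, D, E, F, G}: {A}⁺ ∩ {A, B, C, D, E, F, G} = {A, B}, not the whole set, so A --> B violates BCNF; decompose into {A, B} and {A, C, D, E, F, G}.
{A, B} has no BCNF violation.
Within {A, C, D, E, F, G}: {C, F}⁺ ∩ {A, C, D, E, F, G} = {A, C, D, F}, not the whole set, so C, F --> A, D violates BCNF; decompose into {A, C, D, F} and {C, E, F, G}.
Within {A, C, D, F}: {D, F}⁺ ∩ {A, C, D, F} = {A, D, F}, not the whole set, so D, F --> A violates BCNF; decompose into {A, D, F} and {C, D, F}.
{A, D, F} has no BCNF violation.
{C, D, F} has no BCNF violation.
{C, E, F, G} has no BCNF violation.

{A, B}; {A, D, F}; {C, D, F}; {C, E, F, G}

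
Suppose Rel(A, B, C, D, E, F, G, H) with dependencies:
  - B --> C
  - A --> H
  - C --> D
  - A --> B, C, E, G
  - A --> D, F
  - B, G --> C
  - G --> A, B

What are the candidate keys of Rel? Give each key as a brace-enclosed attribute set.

{A}⁺ = {A, B, C, D, E, F, G, H} — all of the relation — so {A} is a candidate key.
{G}⁺ = {A, B, C, D, E, F, G, H} — all of the relation — so {G} is a candidate key.
No proper subset of any of these is a key, and no other minimal superkey exists.

{A}, {G}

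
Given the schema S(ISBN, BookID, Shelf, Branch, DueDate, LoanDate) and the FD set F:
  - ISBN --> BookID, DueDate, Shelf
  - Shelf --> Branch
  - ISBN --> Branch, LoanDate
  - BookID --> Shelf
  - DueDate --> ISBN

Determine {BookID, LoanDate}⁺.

Start with {BookID, LoanDate}.
BookID --> Shelf applies; add {Shelf} → now {BookID, LoanDate, Shelf}.
Shelf --> Branch applies; add {Branch} → now {BookID, Branch, LoanDate, Shelf}.
No further FD applies.

{BookID, Branch, LoanDate, Shelf}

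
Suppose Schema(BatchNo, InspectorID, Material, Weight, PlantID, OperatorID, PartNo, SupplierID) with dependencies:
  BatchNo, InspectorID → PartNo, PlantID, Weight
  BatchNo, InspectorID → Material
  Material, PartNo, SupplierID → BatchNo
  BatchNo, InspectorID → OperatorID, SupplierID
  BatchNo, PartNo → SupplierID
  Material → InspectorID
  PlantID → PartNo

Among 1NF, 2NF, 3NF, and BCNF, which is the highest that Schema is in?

3NF

Candidate keys: {BatchNo, InspectorID}, {BatchNo, Material}, {Material, PartNo, SupplierID}, {Material, PlantID, SupplierID}. Prime attributes: {BatchNo, InspectorID, Material, PartNo, PlantID, SupplierID}.
BatchNo, PartNo → SupplierID: {BatchNo, PartNo}⁺ = {BatchNo, PartNo, SupplierID}, which is not all of the attributes, so the left side is not a superkey — BCNF is violated.
Since {SupplierID} ⊆ prime attributes and every other non-superkey FD also has a prime right side, the schema is in 3NF.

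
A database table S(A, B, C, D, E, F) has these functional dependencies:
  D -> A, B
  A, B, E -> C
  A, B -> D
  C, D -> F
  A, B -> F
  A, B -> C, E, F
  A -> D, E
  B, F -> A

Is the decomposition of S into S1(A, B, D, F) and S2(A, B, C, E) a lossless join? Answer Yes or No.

Yes

S1 ∩ S2 = {A, B}; its closure under F is {A, B, C, D, E, F}.
This includes all of S1, so the common attributes are a superkey of S1 — the join is lossless.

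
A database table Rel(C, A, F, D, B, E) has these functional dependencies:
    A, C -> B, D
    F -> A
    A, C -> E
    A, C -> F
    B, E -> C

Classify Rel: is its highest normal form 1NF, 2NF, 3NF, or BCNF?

3NF

Candidate keys: {A, B, E}, {A, C}, {B, E, F}, {C, F}. Prime attributes: {A, B, C, E, F}.
F -> A: {F}⁺ = {A, F}, which is not all of the attributes, so the left side is not a superkey — BCNF is violated.
Its right-hand attributes {A} are all prime, as are those of every other non-superkey FD — the relation is in 3NF.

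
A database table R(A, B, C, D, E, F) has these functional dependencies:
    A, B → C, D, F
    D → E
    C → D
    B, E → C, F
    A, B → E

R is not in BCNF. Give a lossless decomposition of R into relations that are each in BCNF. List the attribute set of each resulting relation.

Candidate key of the original relation: {A, B}.
Within {A, B, C, D, E, F}: {D}⁺ ∩ {A, B, C, D, E, F} = {D, E}, not the whole set, so D → E violates BCNF; decompose into {D, E} and {A, B, C, D, F}.
{D, E}: every determinant is a superkey — BCNF.
Within {A, B, C, D, F}: {C}⁺ ∩ {A, B, C, D, F} = {C, D}, not the whole set, so C → D violates BCNF; decompose into {C, D} and {A, B, C, F}.
{C, D}: every determinant is a superkey — BCNF.
Within {A, B, C, F}: {B, C}⁺ ∩ {A, B, C, F} = {B, C, F}, not the whole set, so B, C → F violates BCNF; decompose into {B, C, F} and {A, B, C}.
{B, C, F}: every determinant is a superkey — BCNF.
{A, B, C}: every determinant is a superkey — BCNF.

{A, B, C}; {B, C, F}; {C, D}; {D, E}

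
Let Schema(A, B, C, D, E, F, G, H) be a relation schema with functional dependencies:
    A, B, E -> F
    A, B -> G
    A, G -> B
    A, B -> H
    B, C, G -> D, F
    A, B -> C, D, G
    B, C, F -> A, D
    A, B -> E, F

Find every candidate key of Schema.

{A, B}, {A, G}, {B, C, F}, {B, C, G}

{A, B} is a candidate key since {A, B}⁺ = {A, B, C, D, E, F, G, H} covers every attribute.
{A, G} is a candidate key since {A, G}⁺ = {A, B, C, D, E, F, G, H} covers every attribute.
{B, C, F} is a candidate key since {B, C, F}⁺ = {A, B, C, D, E, F, G, H} covers every attribute.
{B, C, G} is a candidate key since {B, C, G}⁺ = {A, B, C, D, E, F, G, H} covers every attribute.
These are minimal and exhaustive — every other superkey contains one of them.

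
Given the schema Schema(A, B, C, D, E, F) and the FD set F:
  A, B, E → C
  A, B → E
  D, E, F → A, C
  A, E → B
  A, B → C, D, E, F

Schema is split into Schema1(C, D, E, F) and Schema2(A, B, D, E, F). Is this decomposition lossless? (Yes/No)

Yes

The shared attributes are {D, E, F} and {D, E, F}⁺ = {A, B, C, D, E, F}.
Since Schema1 ⊆ {A, B, C, D, E, F}, the intersection is a superkey of Schema1; the decomposition is lossless.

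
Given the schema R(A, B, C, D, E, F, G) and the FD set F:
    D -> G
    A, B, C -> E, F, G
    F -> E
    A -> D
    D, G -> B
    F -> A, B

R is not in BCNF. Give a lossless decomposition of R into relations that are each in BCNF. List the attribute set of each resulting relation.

{A, D}; {A, E, F}; {B, D, G}; {C, F}

Candidate keys of the original relation: {A, C}, {C, F}.
Within {A, B, C, D, E, F, G}: {D}⁺ ∩ {A, B, C, D, E, F, G} = {B, D, G}, not the whole set, so D -> B, G violates BCNF; decompose into {B, D, G} and {A, C, D, E, F}.
{B, D, G} is in BCNF.
Within {A, C, D, E, F}: {F}⁺ ∩ {A, C, D, E, F} = {A, D, E, F}, not the whole set, so F -> A, D, E violates BCNF; decompose into {A, D, E, F} and {C, F}.
Within {A, D, E, F}: {A}⁺ ∩ {A, D, E, F} = {A, D}, not the whole set, so A -> D violates BCNF; decompose into {A, D} and {A, E, F}.
{A, D} is in BCNF.
{A, E, F} is in BCNF.
{C, F} is in BCNF.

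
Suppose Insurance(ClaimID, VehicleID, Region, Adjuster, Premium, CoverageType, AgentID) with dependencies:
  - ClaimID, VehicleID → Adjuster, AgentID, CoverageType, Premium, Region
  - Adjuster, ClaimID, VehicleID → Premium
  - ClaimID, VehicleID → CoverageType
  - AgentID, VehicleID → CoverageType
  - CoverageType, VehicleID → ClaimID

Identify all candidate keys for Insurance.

{AgentID, VehicleID}, {ClaimID, VehicleID}, {CoverageType, VehicleID}

{VehicleID} never appears on the right of any FD, so every key must include it.
{AgentID, VehicleID}⁺ = {Adjuster, AgentID, ClaimID, CoverageType, Premium, Region, VehicleID}, which is every attribute, so {AgentID, VehicleID} is a candidate key.
{ClaimID, VehicleID}⁺ = {Adjuster, AgentID, ClaimID, CoverageType, Premium, Region, VehicleID}, which is every attribute, so {ClaimID, VehicleID} is a candidate key.
{CoverageType, VehicleID}⁺ = {Adjuster, AgentID, ClaimID, CoverageType, Premium, Region, VehicleID}, which is every attribute, so {CoverageType, VehicleID} is a candidate key.
No proper subset of any of these is a key, and no other minimal superkey exists.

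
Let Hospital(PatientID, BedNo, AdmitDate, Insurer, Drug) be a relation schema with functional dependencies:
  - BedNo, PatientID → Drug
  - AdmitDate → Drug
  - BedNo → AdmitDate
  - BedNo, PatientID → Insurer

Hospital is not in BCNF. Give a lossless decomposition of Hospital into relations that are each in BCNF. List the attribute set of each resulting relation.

{AdmitDate, BedNo}; {AdmitDate, Drug}; {BedNo, Insurer, PatientID}

Candidate key of the original relation: {BedNo, PatientID}.
In {AdmitDate, BedNo, Drug, Insurer, PatientID}, {AdmitDate} is not a superkey ({AdmitDate}⁺ restricted to this set is {AdmitDate, Drug}), so split on AdmitDate → Drug into {AdmitDate, Drug} and {AdmitDate, BedNo, Insurer, PatientID}.
{AdmitDate, Drug}: every determinant is a superkey — BCNF.
In {AdmitDate, BedNo, Insurer, PatientID}, {BedNo} is not a superkey ({BedNo}⁺ restricted to this set is {AdmitDate, BedNo}), so split on BedNo → AdmitDate into {AdmitDate, BedNo} and {BedNo, Insurer, PatientID}.
{AdmitDate, BedNo}: every determinant is a superkey — BCNF.
{BedNo, Insurer, PatientID}: every determinant is a superkey — BCNF.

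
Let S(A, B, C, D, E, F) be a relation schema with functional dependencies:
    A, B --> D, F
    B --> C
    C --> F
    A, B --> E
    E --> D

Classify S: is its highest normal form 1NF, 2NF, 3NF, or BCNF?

1NF

Candidate key: {A, B}. Prime attributes: {A, B}.
For B --> C we have {B}⁺ = {B, C, F}; {B} is not a superkey, so BCNF fails.
B --> C has non-prime {C} on the right and a non-superkey on the left, so 3NF fails.
The proper key subset {B} of {A, B} determines non-prime {C, F}, so the relation is not even in 2NF.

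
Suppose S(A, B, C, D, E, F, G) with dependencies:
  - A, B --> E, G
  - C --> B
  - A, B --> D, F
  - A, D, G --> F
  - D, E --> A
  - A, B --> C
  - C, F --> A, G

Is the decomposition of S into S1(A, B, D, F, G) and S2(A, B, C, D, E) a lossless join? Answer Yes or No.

Yes

S1 ∩ S2 = {A, B, D}; its closure under F is {A, B, C, D, E, F, G}.
This includes all of S1, so the common attributes are a superkey of S1 — the join is lossless.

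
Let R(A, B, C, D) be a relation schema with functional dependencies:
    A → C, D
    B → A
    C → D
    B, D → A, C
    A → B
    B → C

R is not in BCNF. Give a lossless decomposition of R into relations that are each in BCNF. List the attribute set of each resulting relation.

{A, B, C}; {C, D}

Candidate keys of the original relation: {A}, {B}.
Within {A, B, C, D}: {C}⁺ ∩ {A, B, C, D} = {C, D}, not the whole set, so C → D violates BCNF; decompose into {C, D} and {A, B, C}.
{C, D}: every determinant is a superkey — BCNF.
{A, B, C}: every determinant is a superkey — BCNF.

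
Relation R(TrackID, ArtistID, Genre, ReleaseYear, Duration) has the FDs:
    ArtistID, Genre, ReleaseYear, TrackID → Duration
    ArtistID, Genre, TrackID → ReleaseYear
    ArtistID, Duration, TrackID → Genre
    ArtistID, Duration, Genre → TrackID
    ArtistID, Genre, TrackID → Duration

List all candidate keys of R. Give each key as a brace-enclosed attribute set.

{ArtistID, Duration, Genre}, {ArtistID, Duration, TrackID}, {ArtistID, Genre, TrackID}

Attributes never on any right-hand side: {ArtistID} — every candidate key must contain it.
{ArtistID, Duration, Genre}⁺ = {ArtistID, Duration, Genre, ReleaseYear, TrackID}, which is every attribute, so {ArtistID, Duration, Genre} is a candidate key.
{ArtistID, Duration, TrackID}⁺ = {ArtistID, Duration, Genre, ReleaseYear, TrackID}, which is every attribute, so {ArtistID, Duration, TrackID} is a candidate key.
{ArtistID, Genre, TrackID}⁺ = {ArtistID, Duration, Genre, ReleaseYear, TrackID}, which is every attribute, so {ArtistID, Genre, TrackID} is a candidate key.
These are minimal and exhaustive — every other superkey contains one of them.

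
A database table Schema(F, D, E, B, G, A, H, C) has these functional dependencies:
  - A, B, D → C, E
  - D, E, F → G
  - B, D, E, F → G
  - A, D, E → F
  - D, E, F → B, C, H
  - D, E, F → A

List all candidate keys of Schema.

{A, B, D}, {A, D, E}, {D, E, F}

{D} never appears on the right of any FD, so every key must include it.
{A, B, D} is a candidate key since {A, B, D}⁺ = {A, B, C, D, E, F, G, H} covers every attribute.
{A, D, E} is a candidate key since {A, D, E}⁺ = {A, B, C, D, E, F, G, H} covers every attribute.
{D, E, F} is a candidate key since {D, E, F}⁺ = {A, B, C, D, E, F, G, H} covers every attribute.
Any other superkey properly contains one of these, so there are no further candidate keys.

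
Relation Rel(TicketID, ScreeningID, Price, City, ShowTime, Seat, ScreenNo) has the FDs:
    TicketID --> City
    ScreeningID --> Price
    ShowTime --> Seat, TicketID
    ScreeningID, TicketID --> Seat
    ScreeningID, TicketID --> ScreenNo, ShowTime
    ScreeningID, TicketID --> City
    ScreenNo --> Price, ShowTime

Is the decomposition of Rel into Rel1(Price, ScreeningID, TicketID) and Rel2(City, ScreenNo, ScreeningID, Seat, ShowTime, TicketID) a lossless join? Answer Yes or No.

Rel1 ∩ Rel2 = {ScreeningID, TicketID}; its closure under F is {City, Price, ScreenNo, ScreeningID, Seat, ShowTime, TicketID}.
Since Rel1 ⊆ {City, Price, ScreenNo, ScreeningID, Seat, ShowTime, TicketID}, the intersection is a superkey of Rel1; the decomposition is lossless.

Yes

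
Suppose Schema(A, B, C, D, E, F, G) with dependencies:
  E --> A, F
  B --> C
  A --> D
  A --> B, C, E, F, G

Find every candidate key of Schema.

Closure of {A} is {A, B, C, D, E, F, G}, the whole schema; {A} is a candidate key.
Closure of {E} is {A, B, C, D, E, F, G}, the whole schema; {E} is a candidate key.
No proper subset of any of these is a key, and no other minimal superkey exists.

{A}, {E}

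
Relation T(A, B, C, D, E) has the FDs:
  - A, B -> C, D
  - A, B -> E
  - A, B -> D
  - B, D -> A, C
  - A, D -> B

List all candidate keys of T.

{A, B}, {A, D}, {B, D}

{A, B}⁺ = {A, B, C, D, E} — all of the relation — so {A, B} is a candidate key.
{A, D}⁺ = {A, B, C, D, E} — all of the relation — so {A, D} is a candidate key.
{B, D}⁺ = {A, B, C, D, E} — all of the relation — so {B, D} is a candidate key.
No proper subset of any of these is a key, and no other minimal superkey exists.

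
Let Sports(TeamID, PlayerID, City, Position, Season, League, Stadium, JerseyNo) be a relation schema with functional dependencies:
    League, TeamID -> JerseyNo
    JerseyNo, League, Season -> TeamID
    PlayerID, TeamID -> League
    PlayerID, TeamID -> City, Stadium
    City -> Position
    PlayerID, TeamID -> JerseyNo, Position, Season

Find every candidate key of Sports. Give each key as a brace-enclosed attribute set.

{PlayerID} never appears on the right of any FD, so every key must include it.
Closure of {PlayerID, TeamID} is {City, JerseyNo, League, PlayerID, Position, Season, Stadium, TeamID}, the whole schema; {PlayerID, TeamID} is a candidate key.
Closure of {JerseyNo, League, PlayerID, Season} is {City, JerseyNo, League, PlayerID, Position, Season, Stadium, TeamID}, the whole schema; {JerseyNo, League, PlayerID, Season} is a candidate key.
These are minimal and exhaustive — every other superkey contains one of them.

{JerseyNo, League, PlayerID, Season}, {PlayerID, TeamID}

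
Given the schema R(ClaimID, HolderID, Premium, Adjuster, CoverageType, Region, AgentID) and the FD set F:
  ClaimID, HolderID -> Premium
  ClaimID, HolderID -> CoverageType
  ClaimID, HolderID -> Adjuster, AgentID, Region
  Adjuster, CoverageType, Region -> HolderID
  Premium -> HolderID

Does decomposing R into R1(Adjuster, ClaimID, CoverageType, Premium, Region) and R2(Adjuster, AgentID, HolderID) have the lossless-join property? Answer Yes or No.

No

The shared attributes are {Adjuster} and {Adjuster}⁺ = {Adjuster}.
Neither R1 nor R2 is contained in that closure, so the decomposition is lossy.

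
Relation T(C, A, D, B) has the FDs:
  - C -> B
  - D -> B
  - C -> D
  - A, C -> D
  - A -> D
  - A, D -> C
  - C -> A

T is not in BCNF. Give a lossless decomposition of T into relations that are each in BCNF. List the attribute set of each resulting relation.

Candidate keys of the original relation: {A}, {C}.
Within {A, B, C, D}: {D}⁺ ∩ {A, B, C, D} = {B, D}, not the whole set, so D -> B violates BCNF; decompose into {B, D} and {A, C, D}.
{B, D}: every determinant is a superkey — BCNF.
{A, C, D}: every determinant is a superkey — BCNF.

{A, C, D}; {B, D}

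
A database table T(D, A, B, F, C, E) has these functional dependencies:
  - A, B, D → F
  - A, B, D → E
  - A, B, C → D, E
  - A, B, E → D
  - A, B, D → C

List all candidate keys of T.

{A, B, C}, {A, B, D}, {A, B, E}

No FD produces {A, B}, so they must be in every candidate key.
{A, B, C}⁺ = {A, B, C, D, E, F} — all of the relation — so {A, B, C} is a candidate key.
{A, B, D}⁺ = {A, B, C, D, E, F} — all of the relation — so {A, B, D} is a candidate key.
{A, B, E}⁺ = {A, B, C, D, E, F} — all of the relation — so {A, B, E} is a candidate key.
Any other superkey properly contains one of these, so there are no further candidate keys.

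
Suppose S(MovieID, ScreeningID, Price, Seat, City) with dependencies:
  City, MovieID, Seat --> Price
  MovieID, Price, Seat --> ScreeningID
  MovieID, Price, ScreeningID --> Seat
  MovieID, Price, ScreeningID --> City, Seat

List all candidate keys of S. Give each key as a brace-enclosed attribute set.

{City, MovieID, Seat}, {MovieID, Price, ScreeningID}, {MovieID, Price, Seat}

No FD produces {MovieID}, so it must be in every candidate key.
Closure of {City, MovieID, Seat} is {City, MovieID, Price, ScreeningID, Seat}, the whole schema; {City, MovieID, Seat} is a candidate key.
Closure of {MovieID, Price, ScreeningID} is {City, MovieID, Price, ScreeningID, Seat}, the whole schema; {MovieID, Price, ScreeningID} is a candidate key.
Closure of {MovieID, Price, Seat} is {City, MovieID, Price, ScreeningID, Seat}, the whole schema; {MovieID, Price, Seat} is a candidate key.
Any other superkey properly contains one of these, so there are no further candidate keys.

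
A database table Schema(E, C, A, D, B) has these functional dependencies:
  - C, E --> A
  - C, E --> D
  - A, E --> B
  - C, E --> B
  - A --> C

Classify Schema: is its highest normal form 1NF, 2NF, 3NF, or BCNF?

3NF

Candidate keys: {A, E}, {C, E}. Prime attributes: {A, C, E}.
A --> C: {A}⁺ = {A, C}, which is not all of the attributes, so the left side is not a superkey — BCNF is violated.
Since {C} ⊆ prime attributes and every other non-superkey FD also has a prime right side, the schema is in 3NF.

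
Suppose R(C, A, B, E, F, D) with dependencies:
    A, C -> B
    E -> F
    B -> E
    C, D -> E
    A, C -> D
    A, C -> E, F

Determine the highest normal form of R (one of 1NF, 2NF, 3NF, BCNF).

2NF

Candidate key: {A, C}. Prime attributes: {A, C}.
E -> F: {E}⁺ = {E, F}, which is not all of the attributes, so the left side is not a superkey — BCNF is violated.
E -> F has non-prime {F} on the right and a non-superkey on the left, so 3NF fails.
Checking every proper subset of each key, none determines a non-prime attribute — 2NF is satisfied.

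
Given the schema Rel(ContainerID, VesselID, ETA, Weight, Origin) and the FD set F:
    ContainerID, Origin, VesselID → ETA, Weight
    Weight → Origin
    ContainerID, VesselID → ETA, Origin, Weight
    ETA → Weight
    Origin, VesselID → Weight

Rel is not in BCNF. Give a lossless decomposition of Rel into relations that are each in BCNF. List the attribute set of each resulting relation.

Candidate key of the original relation: {ContainerID, VesselID}.
In {ContainerID, ETA, Origin, VesselID, Weight}, {Weight} is not a superkey ({Weight}⁺ restricted to this set is {Origin, Weight}), so split on Weight → Origin into {Origin, Weight} and {ContainerID, ETA, VesselID, Weight}.
{Origin, Weight} has no BCNF violation.
In {ContainerID, ETA, VesselID, Weight}, {ETA} is not a superkey ({ETA}⁺ restricted to this set is {ETA, Weight}), so split on ETA → Weight into {ETA, Weight} and {ContainerID, ETA, VesselID}.
{ETA, Weight} has no BCNF violation.
{ContainerID, ETA, VesselID} has no BCNF violation.

{ContainerID, ETA, VesselID}; {ETA, Weight}; {Origin, Weight}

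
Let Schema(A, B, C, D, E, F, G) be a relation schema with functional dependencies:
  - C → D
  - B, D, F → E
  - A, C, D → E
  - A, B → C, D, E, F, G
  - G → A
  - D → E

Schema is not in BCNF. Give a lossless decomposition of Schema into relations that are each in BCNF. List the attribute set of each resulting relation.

Candidate keys of the original relation: {A, B}, {B, G}.
In {A, B, C, D, E, F, G}, {C} is not a superkey ({C}⁺ restricted to this set is {C, D, E}), so split on C → D, E into {C, D, E} and {A, B, C, F, G}.
In {C, D, E}, {D} is not a superkey ({D}⁺ restricted to this set is {D, E}), so split on D → E into {D, E} and {C, D}.
{D, E} has no BCNF violation.
{C, D} has no BCNF violation.
In {A, B, C, F, G}, {G} is not a superkey ({G}⁺ restricted to this set is {A, G}), so split on G → A into {A, G} and {B, C, F, G}.
{A, G} has no BCNF violation.
{B, C, F, G} has no BCNF violation.

{A, G}; {B, C, F, G}; {C, D}; {D, E}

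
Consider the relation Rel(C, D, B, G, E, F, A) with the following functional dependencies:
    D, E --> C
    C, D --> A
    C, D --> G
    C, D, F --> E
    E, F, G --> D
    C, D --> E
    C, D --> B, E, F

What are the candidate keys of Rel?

{C, D}, {D, E}, {E, F, G}

{C, D} is a candidate key since {C, D}⁺ = {A, B, C, D, E, F, G} covers every attribute.
{D, E} is a candidate key since {D, E}⁺ = {A, B, C, D, E, F, G} covers every attribute.
{E, F, G} is a candidate key since {E, F, G}⁺ = {A, B, C, D, E, F, G} covers every attribute.
Any other superkey properly contains one of these, so there are no further candidate keys.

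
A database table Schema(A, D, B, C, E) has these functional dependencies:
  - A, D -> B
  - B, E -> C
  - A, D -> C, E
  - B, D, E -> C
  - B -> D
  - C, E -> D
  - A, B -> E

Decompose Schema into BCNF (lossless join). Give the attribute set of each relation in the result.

Candidate keys of the original relation: {A, B}, {A, C, E}, {A, D}.
{A, B, C, D, E}: {B, E} determines {B, C, D, E} here but is not a superkey — split on B, E -> C, D, giving {B, C, D, E} and {A, B, E}.
{B, C, D, E}: {B} determines {B, D} here but is not a superkey — split on B -> D, giving {B, D} and {B, C, E}.
{B, D} is in BCNF.
{B, C, E} is in BCNF.
{A, B, E} is in BCNF.

{A, B, E}; {B, C, E}; {B, D}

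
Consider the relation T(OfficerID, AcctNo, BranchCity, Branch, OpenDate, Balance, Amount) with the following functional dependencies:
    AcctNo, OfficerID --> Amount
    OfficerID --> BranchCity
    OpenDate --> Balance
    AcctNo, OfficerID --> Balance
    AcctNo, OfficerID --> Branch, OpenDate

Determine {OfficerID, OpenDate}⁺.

{Balance, BranchCity, OfficerID, OpenDate}

Start with {OfficerID, OpenDate}.
OfficerID --> BranchCity applies; add {BranchCity} → now {BranchCity, OfficerID, OpenDate}.
OpenDate --> Balance applies; add {Balance} → now {Balance, BranchCity, OfficerID, OpenDate}.
No further FD applies.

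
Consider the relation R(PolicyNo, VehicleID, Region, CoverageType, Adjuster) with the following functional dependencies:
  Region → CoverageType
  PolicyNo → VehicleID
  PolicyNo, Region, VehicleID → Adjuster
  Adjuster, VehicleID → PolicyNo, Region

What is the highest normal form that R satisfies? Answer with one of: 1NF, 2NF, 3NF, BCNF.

Candidate keys: {Adjuster, PolicyNo}, {Adjuster, VehicleID}, {PolicyNo, Region}. Prime attributes: {Adjuster, PolicyNo, Region, VehicleID}.
For Region → CoverageType we have {Region}⁺ = {CoverageType, Region}; {Region} is not a superkey, so BCNF fails.
Region → CoverageType has non-prime {CoverageType} on the right and a non-superkey on the left, so 3NF fails.
The proper key subset {Region} of {PolicyNo, Region} determines non-prime {CoverageType}, so the relation is not even in 2NF.

1NF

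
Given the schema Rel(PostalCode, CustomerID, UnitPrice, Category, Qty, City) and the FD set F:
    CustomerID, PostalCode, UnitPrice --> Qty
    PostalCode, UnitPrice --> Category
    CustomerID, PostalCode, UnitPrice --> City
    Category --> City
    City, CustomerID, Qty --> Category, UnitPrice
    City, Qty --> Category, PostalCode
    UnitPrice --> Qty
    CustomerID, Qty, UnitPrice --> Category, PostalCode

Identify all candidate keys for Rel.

Attributes never on any right-hand side: {CustomerID} — every candidate key must contain it.
{CustomerID, UnitPrice} is a candidate key since {CustomerID, UnitPrice}⁺ = {Category, City, CustomerID, PostalCode, Qty, UnitPrice} covers every attribute.
{Category, CustomerID, Qty} is a candidate key since {Category, CustomerID, Qty}⁺ = {Category, City, CustomerID, PostalCode, Qty, UnitPrice} covers every attribute.
{City, CustomerID, Qty} is a candidate key since {City, CustomerID, Qty}⁺ = {Category, City, CustomerID, PostalCode, Qty, UnitPrice} covers every attribute.
Any other superkey properly contains one of these, so there are no further candidate keys.

{Category, CustomerID, Qty}, {City, CustomerID, Qty}, {CustomerID, UnitPrice}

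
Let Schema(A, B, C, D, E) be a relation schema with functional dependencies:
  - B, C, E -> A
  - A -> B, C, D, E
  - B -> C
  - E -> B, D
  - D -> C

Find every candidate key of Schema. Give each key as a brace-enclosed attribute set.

Closure of {A} is {A, B, C, D, E}, the whole schema; {A} is a candidate key.
Closure of {E} is {A, B, C, D, E}, the whole schema; {E} is a candidate key.
Any other superkey properly contains one of these, so there are no further candidate keys.

{A}, {E}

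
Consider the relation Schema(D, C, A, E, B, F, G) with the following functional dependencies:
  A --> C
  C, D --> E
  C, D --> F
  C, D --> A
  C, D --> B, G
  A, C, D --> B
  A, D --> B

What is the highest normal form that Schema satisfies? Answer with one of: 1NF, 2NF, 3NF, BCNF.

Candidate keys: {A, D}, {C, D}. Prime attributes: {A, C, D}.
A --> C breaks BCNF: {A}⁺ = {A, C}, so {A} is not a superkey.
Its right-hand attributes {C} are all prime, as are those of every other non-superkey FD — the relation is in 3NF.

3NF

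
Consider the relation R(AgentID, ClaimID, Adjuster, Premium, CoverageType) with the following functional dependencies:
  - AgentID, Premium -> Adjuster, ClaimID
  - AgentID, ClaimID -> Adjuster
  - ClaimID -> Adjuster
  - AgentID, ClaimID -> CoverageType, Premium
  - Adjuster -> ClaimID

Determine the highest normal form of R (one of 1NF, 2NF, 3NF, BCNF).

3NF

Candidate keys: {Adjuster, AgentID}, {AgentID, ClaimID}, {AgentID, Premium}. Prime attributes: {Adjuster, AgentID, ClaimID, Premium}.
For ClaimID -> Adjuster we have {ClaimID}⁺ = {Adjuster, ClaimID}; {ClaimID} is not a superkey, so BCNF fails.
But every attribute on its right side ({Adjuster}) is prime, and the same holds for every other non-superkey FD, so 3NF still holds.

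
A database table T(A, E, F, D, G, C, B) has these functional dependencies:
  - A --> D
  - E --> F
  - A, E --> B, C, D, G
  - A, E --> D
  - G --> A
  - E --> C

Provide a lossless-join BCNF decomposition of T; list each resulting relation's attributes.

{A, D}; {A, G}; {B, E, G}; {C, E, F}

Candidate keys of the original relation: {A, E}, {E, G}.
In {A, B, C, D, E, F, G}, {A} is not a superkey ({A}⁺ restricted to this set is {A, D}), so split on A --> D into {A, D} and {A, B, C, E, F, G}.
{A, D} has no BCNF violation.
In {A, B, C, E, F, G}, {E} is not a superkey ({E}⁺ restricted to this set is {C, E, F}), so split on E --> C, F into {C, E, F} and {A, B, E, G}.
{C, E, F} has no BCNF violation.
In {A, B, E, G}, {G} is not a superkey ({G}⁺ restricted to this set is {A, G}), so split on G --> A into {A, G} and {B, E, G}.
{A, G} has no BCNF violation.
{B, E, G} has no BCNF violation.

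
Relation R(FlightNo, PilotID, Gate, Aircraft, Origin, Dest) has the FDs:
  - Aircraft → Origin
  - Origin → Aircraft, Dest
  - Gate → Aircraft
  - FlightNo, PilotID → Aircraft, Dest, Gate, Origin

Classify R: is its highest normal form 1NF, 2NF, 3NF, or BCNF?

Candidate key: {FlightNo, PilotID}. Prime attributes: {FlightNo, PilotID}.
For Aircraft → Origin we have {Aircraft}⁺ = {Aircraft, Dest, Origin}; {Aircraft} is not a superkey, so BCNF fails.
Because {Origin} is non-prime and the left side of Aircraft → Origin is not a superkey, the relation is not in 3NF.
No proper subset of a key has a non-prime attribute in its closure, so there is no partial dependency; 2NF holds.

2NF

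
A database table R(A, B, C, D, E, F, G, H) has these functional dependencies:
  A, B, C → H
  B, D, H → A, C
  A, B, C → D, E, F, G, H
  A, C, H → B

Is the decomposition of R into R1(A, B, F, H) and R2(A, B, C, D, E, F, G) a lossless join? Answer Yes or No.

The shared attributes are {A, B, F} and {A, B, F}⁺ = {A, B, F}.
R1 ⊄ {A, B, F} and R2 ⊄ {A, B, F}, so the split is lossy.

No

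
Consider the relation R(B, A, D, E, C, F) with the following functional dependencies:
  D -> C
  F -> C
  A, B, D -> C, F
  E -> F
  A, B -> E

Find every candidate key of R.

{A, B, D}

Attributes never on any right-hand side: {A, B, D} — every candidate key must contain all of them.
{A, B, D}⁺ = {A, B, C, D, E, F}, which is every attribute, so {A, B, D} is a candidate key.
No other minimal set has full closure, so this is the only candidate key.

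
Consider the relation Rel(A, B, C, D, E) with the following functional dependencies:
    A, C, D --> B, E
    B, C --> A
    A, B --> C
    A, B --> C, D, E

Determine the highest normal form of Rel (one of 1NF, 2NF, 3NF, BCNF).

Candidate keys: {A, B}, {A, C, D}, {B, C}. Prime attributes: {A, B, C, D}.
The left-hand side of every FD is a superkey, so BCNF is satisfied.

BCNF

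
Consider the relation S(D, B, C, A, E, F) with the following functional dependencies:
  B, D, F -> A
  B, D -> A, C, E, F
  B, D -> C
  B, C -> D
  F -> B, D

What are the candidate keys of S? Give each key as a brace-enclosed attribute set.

{B, C}, {B, D}, {F}

{F}⁺ = {A, B, C, D, E, F}, which is every attribute, so {F} is a candidate key.
{B, C}⁺ = {A, B, C, D, E, F}, which is every attribute, so {B, C} is a candidate key.
{B, D}⁺ = {A, B, C, D, E, F}, which is every attribute, so {B, D} is a candidate key.
These are minimal and exhaustive — every other superkey contains one of them.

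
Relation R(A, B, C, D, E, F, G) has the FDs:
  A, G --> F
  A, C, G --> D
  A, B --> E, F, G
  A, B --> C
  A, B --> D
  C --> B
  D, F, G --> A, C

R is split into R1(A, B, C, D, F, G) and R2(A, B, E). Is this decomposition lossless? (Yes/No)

Yes

Common attributes: {A, B}; their closure is {A, B, C, D, E, F, G}.
This includes all of R1, so the common attributes are a superkey of R1 — the join is lossless.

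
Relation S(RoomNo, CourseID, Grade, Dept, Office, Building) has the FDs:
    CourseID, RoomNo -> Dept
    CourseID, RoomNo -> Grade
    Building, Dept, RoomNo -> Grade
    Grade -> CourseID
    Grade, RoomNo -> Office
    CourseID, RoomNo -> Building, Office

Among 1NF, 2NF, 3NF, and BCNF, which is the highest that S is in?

Candidate keys: {Building, Dept, RoomNo}, {CourseID, RoomNo}, {Grade, RoomNo}. Prime attributes: {Building, CourseID, Dept, Grade, RoomNo}.
Grade -> CourseID breaks BCNF: {Grade}⁺ = {CourseID, Grade}, so {Grade} is not a superkey.
Its right-hand attributes {CourseID} are all prime, as are those of every other non-superkey FD — the relation is in 3NF.

3NF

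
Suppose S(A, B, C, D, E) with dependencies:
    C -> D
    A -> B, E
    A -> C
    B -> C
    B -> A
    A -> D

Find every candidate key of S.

{A}⁺ = {A, B, C, D, E} — all of the relation — so {A} is a candidate key.
{B}⁺ = {A, B, C, D, E} — all of the relation — so {B} is a candidate key.
No proper subset of any of these is a key, and no other minimal superkey exists.

{A}, {B}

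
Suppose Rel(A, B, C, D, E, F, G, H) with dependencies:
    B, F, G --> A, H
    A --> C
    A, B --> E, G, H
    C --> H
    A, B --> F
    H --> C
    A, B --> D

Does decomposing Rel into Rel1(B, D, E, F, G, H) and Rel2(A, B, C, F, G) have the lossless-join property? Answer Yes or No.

Yes

The shared attributes are {B, F, G} and {B, F, G}⁺ = {A, B, C, D, E, F, G, H}.
Since Rel1 ⊆ {A, B, C, D, E, F, G, H}, the intersection is a superkey of Rel1; the decomposition is lossless.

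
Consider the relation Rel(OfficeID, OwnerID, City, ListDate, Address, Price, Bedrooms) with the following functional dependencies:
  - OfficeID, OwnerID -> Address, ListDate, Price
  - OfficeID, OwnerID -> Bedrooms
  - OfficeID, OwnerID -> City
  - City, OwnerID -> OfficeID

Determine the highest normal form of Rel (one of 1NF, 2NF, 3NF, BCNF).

BCNF

Candidate keys: {City, OwnerID}, {OfficeID, OwnerID}. Prime attributes: {City, OfficeID, OwnerID}.
Every FD has a superkey on the left, so the relation is in BCNF.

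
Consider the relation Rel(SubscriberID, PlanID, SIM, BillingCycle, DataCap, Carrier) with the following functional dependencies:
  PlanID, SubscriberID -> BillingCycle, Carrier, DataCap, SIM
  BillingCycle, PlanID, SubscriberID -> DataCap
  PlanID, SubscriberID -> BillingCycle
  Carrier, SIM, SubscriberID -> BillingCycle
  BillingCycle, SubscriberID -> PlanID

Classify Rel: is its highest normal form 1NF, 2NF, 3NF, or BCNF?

Candidate keys: {BillingCycle, SubscriberID}, {Carrier, SIM, SubscriberID}, {PlanID, SubscriberID}. Prime attributes: {BillingCycle, Carrier, PlanID, SIM, SubscriberID}.
Every FD has a superkey on the left, so the relation is in BCNF.

BCNF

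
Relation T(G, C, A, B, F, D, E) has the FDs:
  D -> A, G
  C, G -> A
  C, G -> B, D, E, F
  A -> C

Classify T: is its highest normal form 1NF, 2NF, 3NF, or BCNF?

Candidate keys: {A, G}, {C, G}, {D}. Prime attributes: {A, C, D, G}.
For A -> C we have {A}⁺ = {A, C}; {A} is not a superkey, so BCNF fails.
Its right-hand attributes {C} are all prime, as are those of every other non-superkey FD — the relation is in 3NF.

3NF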